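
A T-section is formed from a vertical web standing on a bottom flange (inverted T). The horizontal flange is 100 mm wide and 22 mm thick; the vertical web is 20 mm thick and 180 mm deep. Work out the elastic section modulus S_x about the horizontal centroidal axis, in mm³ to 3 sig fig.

S_x ≈ 1.85 × 10⁵ mm³

Treat the section as a set of non-overlapping primitives; coordinates are from the bounding-box lower-left.
Flange: 100 × 22, A = 2 200 mm², y = 11 mm, Ī = 88 733 mm⁴.
Web: 20 × 180, A = 3 600 mm², y = 112 mm, Ī = 9 720 000 mm⁴.
Centroid: ȳ = ΣA·y / ΣA = 73.69 mm.
Transfer each piece to the horizontal centroidal axis using Ī + A·d² with d = y − 73.69:
  flange: d = -62.69 mm → contributes +8 734 718 mm⁴
  web: d = 38.31 mm → contributes +15 003 657 mm⁴
Total I = 23 738 375 mm⁴.
Extreme fibre distance c = 128.31 mm; S = I/c = 185 007 mm³.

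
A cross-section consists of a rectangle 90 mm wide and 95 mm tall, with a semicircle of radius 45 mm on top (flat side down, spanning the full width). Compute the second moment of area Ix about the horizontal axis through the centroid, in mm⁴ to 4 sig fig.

Break the section into simple shapes (no overlaps), measuring from the bottom-left corner of the bounding box.
Rectangular body: 90 × 95, A = 8 550 mm², y = 47.5 mm, Ī = 6 430 313 mm⁴.
Semicircular cap: semicircle r = 45, A = 3180.86 mm², y = 114.099 mm, Ī = 450 072 mm⁴.
Centroid: ȳ = ΣA·y / ΣA = 65.5584 mm.
Transfer each piece to the horizontal axis through the centroid using Ī + A·d² with d = y − 65.5584:
  rectangular body: d = -18.0584 mm → contributes +9 218 527 mm⁴
  semicircular cap: d = 48.5402 mm → contributes +7 944 653 mm⁴
Total I = 17 163 180 mm⁴.

Ix ≈ 1.716 × 10⁷ mm⁴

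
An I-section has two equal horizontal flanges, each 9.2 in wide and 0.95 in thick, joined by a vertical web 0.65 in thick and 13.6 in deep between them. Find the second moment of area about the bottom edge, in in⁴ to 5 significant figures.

I_base ≈ 2643.6 in⁴

Decompose the section into non-overlapping parts with the origin at the bottom-left of its bounding rectangle.
Bottom flange: 9.2 × 0.95, A = 8.74 in², y = 0.475 in, Ī = 0.6573208 in⁴.
Web: 0.65 × 13.6, A = 8.84 in², y = 7.75 in, Ī = 136.2539 in⁴.
Top flange: 9.2 × 0.95, A = 8.74 in², y = 15.025 in, Ī = 0.6573208 in⁴.
Transfer each piece to the base of the section using Ī + A·d² with d = y − 0:
  bottom flange: d = 0.475 in → contributes +2.629283 in⁴
  web: d = 7.75 in → contributes +667.2064 in⁴
  top flange: d = 15.025 in → contributes +1973.718 in⁴
Total I = 2643.553 in⁴.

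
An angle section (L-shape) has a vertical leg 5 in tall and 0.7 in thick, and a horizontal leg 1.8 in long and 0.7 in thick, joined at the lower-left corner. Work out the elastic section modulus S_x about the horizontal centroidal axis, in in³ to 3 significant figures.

S_x ≈ 3.55 in³

Treat the section as a set of non-overlapping primitives; coordinates are from the bounding-box lower-left.
Vertical leg: 0.7 × 5, A = 3.5 in², y = 2.5 in, Ī = 7.2917 in⁴.
Horizontal leg (remainder): 1.1 × 0.7, A = 0.77 in², y = 0.35 in, Ī = 0.031442 in⁴.
Centroid: ȳ = ΣA·y / ΣA = 2.1123 in.
Transfer each piece to the horizontal centroidal axis using Ī + A·d² with d = y − 2.1123:
  vertical leg: d = 0.3877 in → contributes +7.8178 in⁴
  horizontal leg (remainder): d = -1.7623 in → contributes +2.4228 in⁴
Total I = 10.241 in⁴.
Extreme fibre distance c = 2.8877 in; S = I/c = 3.5463 in³.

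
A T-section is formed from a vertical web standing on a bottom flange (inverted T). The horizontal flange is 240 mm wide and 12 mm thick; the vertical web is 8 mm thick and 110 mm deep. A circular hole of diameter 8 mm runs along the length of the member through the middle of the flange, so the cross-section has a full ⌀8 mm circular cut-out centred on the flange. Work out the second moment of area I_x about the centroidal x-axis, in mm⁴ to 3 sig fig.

Split into non-overlapping primitives; take the origin at the lower-left of the bounding box.
Flange: 240 × 12, A = 2 880 mm², y = 6 mm, Ī = 34 560 mm⁴.
Web: 8 × 110, A = 880 mm², y = 67 mm, Ī = 887 333 mm⁴.
Hole (subtracted): ⌀8, A = 50.265 mm², y = 6 mm, Ī = 201.06 mm⁴.
Centroid: ȳ = ΣA·y / ΣA = 20.47 mm.
Transfer each piece to the centroidal x-axis using Ī + A·d² with d = y − 20.47:
  flange: d = -14.47 mm → contributes +637 580 mm⁴
  web: d = 46.53 mm → contributes +2 792 566 mm⁴
  hole: d = -14.47 mm → contributes −10 726 mm⁴
Total I = 3 419 421 mm⁴.

I_x ≈ 3.42 × 10⁶ mm⁴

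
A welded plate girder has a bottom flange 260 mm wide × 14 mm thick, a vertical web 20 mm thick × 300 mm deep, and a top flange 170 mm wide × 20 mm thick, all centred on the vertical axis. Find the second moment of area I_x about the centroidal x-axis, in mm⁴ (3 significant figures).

Decompose the section into non-overlapping parts with the origin at the bottom-left of its bounding rectangle.
Bottom plate: 260 × 14, A = 3 640 mm², y = 7 mm, Ī = 59 453 mm⁴.
Web plate: 20 × 300, A = 6 000 mm², y = 164 mm, Ī = 45 000 000 mm⁴.
Top plate: 170 × 20, A = 3 400 mm², y = 324 mm, Ī = 113 333 mm⁴.
Centroid: ȳ = ΣA·y / ΣA = 161.89 mm.
Transfer each piece to the centroidal x-axis using Ī + A·d² with d = y − 161.89:
  bottom plate: d = -154.89 mm → contributes +87 389 348 mm⁴
  web plate: d = 2.1074 mm → contributes +45 026 646 mm⁴
  top plate: d = 162.11 mm → contributes +89 461 242 mm⁴
Total I = 221 877 236 mm⁴.

I_x ≈ 2.22 × 10⁸ mm⁴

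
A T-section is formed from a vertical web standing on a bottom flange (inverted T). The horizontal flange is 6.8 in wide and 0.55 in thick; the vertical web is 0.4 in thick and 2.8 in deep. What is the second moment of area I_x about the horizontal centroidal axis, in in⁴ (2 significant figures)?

I_x ≈ 3.2 in⁴

Break the section into simple shapes (no overlaps), measuring from the bottom-left corner of the bounding box.
Flange: 6.8 × 0.55, A = 3.74 in², y = 0.275 in, Ī = 0.09428 in⁴.
Web: 0.4 × 2.8, A = 1.12 in², y = 1.95 in, Ī = 0.7317 in⁴.
Centroid: ȳ = ΣA·y / ΣA = 0.661 in.
Transfer each piece to the horizontal centroidal axis using Ī + A·d² with d = y − 0.661:
  flange: d = -0.386 in → contributes +0.6515 in⁴
  web: d = 1.289 in → contributes +2.593 in⁴
Total I = 3.244 in⁴.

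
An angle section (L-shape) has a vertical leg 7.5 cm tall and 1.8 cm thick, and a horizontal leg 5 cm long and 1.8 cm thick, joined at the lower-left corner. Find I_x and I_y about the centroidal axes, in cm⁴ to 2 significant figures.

I_x ≈ 98 cm⁴, I_y ≈ 34 cm⁴

Treat the section as a set of non-overlapping primitives; coordinates are from the bounding-box lower-left.
Vertical leg: 1.8 × 7.5, A = 13.5 cm², y = 3.75 cm, Ī = 63.28 cm⁴.
Horizontal leg (remainder): 3.2 × 1.8, A = 5.76 cm², y = 0.9 cm, Ī = 1.555 cm⁴.
Centroid: ȳ = ΣA·y / ΣA = 2.898 cm.
Transfer each piece to the centroidal x-axis using Ī + A·d² with d = y − 2.898:
  vertical leg: d = 0.8523 cm → contributes +73.09 cm⁴
  horizontal leg (remainder): d = -1.998 cm → contributes +24.54 cm⁴
Total I = 97.63 cm⁴.
For the y-axis: x̄ = 1.648 cm.
Repeating about the centroidal y-axis gives I_y = 33.79 cm⁴.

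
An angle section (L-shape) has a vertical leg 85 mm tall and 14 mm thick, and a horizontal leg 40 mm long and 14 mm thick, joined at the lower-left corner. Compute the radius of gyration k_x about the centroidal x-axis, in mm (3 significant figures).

k_x ≈ 26.3 mm

Treat the section as a set of non-overlapping primitives; coordinates are from the bounding-box lower-left.
Vertical leg: 14 × 85, A = 1 190 mm², y = 42.5 mm, Ī = 716 479 mm⁴.
Horizontal leg (remainder): 26 × 14, A = 364 mm², y = 7 mm, Ī = 5945.3 mm⁴.
Centroid: ȳ = ΣA·y / ΣA = 34.185 mm.
Transfer each piece to the centroidal x-axis using Ī + A·d² with d = y − 34.185:
  vertical leg: d = 8.3153 mm → contributes +798 761 mm⁴
  horizontal leg (remainder): d = -27.185 mm → contributes +274 944 mm⁴
Total I = 1 073 705 mm⁴.
Radius of gyration: k = √(I/A) = √(1 073 705 / 1 554) = 26.286 mm.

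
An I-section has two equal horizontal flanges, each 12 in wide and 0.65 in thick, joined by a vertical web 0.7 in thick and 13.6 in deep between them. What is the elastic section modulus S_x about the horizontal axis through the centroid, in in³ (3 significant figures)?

Break the section into simple shapes (no overlaps), measuring from the bottom-left corner of the bounding box.
Bottom flange: 12 × 0.65, A = 7.8 in², y = 0.325 in, Ī = 0.27463 in⁴.
Web: 0.7 × 13.6, A = 9.52 in², y = 7.45 in, Ī = 146.73 in⁴.
Top flange: 12 × 0.65, A = 7.8 in², y = 14.575 in, Ī = 0.27463 in⁴.
By symmetry the centroid is at mid-height, ȳ = 7.45 in.
Transfer each piece to the horizontal axis through the centroid using Ī + A·d² with d = y − 7.45:
  bottom flange: d = -7.125 in → contributes +396.25 in⁴
  web: d = 0 in → contributes +146.73 in⁴
  top flange: d = 7.125 in → contributes +396.25 in⁴
Total I = 939.23 in⁴.
Extreme fibre distance c = 7.45 in; S = I/c = 126.07 in³.

S_x ≈ 126 in³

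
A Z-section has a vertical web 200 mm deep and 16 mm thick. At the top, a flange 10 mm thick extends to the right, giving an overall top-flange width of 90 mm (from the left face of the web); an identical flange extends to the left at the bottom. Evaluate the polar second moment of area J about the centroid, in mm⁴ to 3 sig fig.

J ≈ 2.78 × 10⁷ mm⁴

Decompose the section into non-overlapping parts with the origin at the bottom-left of its bounding rectangle.
Web: 16 × 200, A = 3 200 mm², y = 100 mm, Ī = 10 666 667 mm⁴.
Top flange (beyond web): 74 × 10, A = 740 mm², y = 195 mm, Ī = 6166.7 mm⁴.
Bottom flange (beyond web): 74 × 10, A = 740 mm², y = 5 mm, Ī = 6166.7 mm⁴.
Centroid: ȳ = ΣA·y / ΣA = 100 mm.
Transfer each piece to the centroidal x-axis using Ī + A·d² with d = y − 100:
  web: d = 0 mm → contributes +10 666 667 mm⁴
  top flange (beyond web): d = 95 mm → contributes +6 684 667 mm⁴
  bottom flange (beyond web): d = -95 mm → contributes +6 684 667 mm⁴
Total I = 24 036 000 mm⁴.
For the y-axis: x̄ = 82 mm.
Repeating about the centroidal y-axis gives I_y = 3 740 640 mm⁴.
Polar second moment: J = I_x + I_y = 27 776 640 mm⁴.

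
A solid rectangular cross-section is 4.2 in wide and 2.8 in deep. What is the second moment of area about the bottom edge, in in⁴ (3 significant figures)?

I_base ≈ 30.7 in⁴

The section: 4.2 × 2.8, A = 11.76 in², y = 1.4 in, Ī = 7.6832 in⁴.
Transfer it to the bottom edge using Ī + A·d² with d = y − 0:
  the section: d = 1.4 in → contributes +30.733 in⁴
Total I = 30.733 in⁴.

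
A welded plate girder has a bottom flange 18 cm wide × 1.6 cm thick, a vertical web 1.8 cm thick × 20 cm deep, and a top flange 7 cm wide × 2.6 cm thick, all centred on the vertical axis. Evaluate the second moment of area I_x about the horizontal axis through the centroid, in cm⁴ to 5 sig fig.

I_x ≈ 6765.8 cm⁴

Treat the section as a set of non-overlapping primitives; coordinates are from the bounding-box lower-left.
Bottom plate: 18 × 1.6, A = 28.8 cm², y = 0.8 cm, Ī = 6.144 cm⁴.
Web plate: 1.8 × 20, A = 36 cm², y = 11.6 cm, Ī = 1 200 cm⁴.
Top plate: 7 × 2.6, A = 18.2 cm², y = 22.9 cm, Ī = 10.25267 cm⁴.
Centroid: ȳ = ΣA·y / ΣA = 10.33036 cm.
Transfer each piece to the horizontal axis through the centroid using Ī + A·d² with d = y − 10.33036:
  bottom plate: d = -9.530361 cm → contributes +2621.984 cm⁴
  web plate: d = 1.269639 cm → contributes +1258.031 cm⁴
  top plate: d = 12.56964 cm → contributes +2885.776 cm⁴
Total I = 6765.792 cm⁴.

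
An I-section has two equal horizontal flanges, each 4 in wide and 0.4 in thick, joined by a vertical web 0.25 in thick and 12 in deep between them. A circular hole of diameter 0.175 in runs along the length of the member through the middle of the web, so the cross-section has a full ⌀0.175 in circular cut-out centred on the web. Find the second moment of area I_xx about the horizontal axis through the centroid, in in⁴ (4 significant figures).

I_xx ≈ 159.1 in⁴

Break the section into simple shapes (no overlaps), measuring from the bottom-left corner of the bounding box.
Bottom flange: 4 × 0.4, A = 1.6 in², y = 0.2 in, Ī = 0.0213333 in⁴.
Web: 0.25 × 12, A = 3 in², y = 6.4 in, Ī = 36 in⁴.
Top flange: 4 × 0.4, A = 1.6 in², y = 12.6 in, Ī = 0.0213333 in⁴.
Hole (subtracted): ⌀0.175, A = 0.0240528 in², y = 6.4 in, Ī = 0.0000460386 in⁴.
By symmetry the centroid is at mid-height, ȳ = 6.4 in.
Transfer each piece to the horizontal axis through the centroid using Ī + A·d² with d = y − 6.4:
  bottom flange: d = -6.2 in → contributes +61.5253 in⁴
  web: d = 0 in → contributes +36 in⁴
  top flange: d = 6.2 in → contributes +61.5253 in⁴
  hole: d = 0 in → contributes −0.0000460386 in⁴
Total I = 159.051 in⁴.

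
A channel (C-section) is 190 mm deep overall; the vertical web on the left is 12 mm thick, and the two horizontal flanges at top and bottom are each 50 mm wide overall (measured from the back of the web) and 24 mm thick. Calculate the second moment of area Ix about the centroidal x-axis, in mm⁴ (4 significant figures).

Ix ≈ 1.951 × 10⁷ mm⁴

Treat the section as a set of non-overlapping primitives; coordinates are from the bounding-box lower-left.
Web: 12 × 190, A = 2 280 mm², y = 95 mm, Ī = 6 859 000 mm⁴.
Top flange (beyond web): 38 × 24, A = 912 mm², y = 178 mm, Ī = 43 776 mm⁴.
Bottom flange (beyond web): 38 × 24, A = 912 mm², y = 12 mm, Ī = 43 776 mm⁴.
By symmetry the centroid is at mid-height, ȳ = 95 mm.
Transfer each piece to the centroidal x-axis using Ī + A·d² with d = y − 95:
  web: d = 0 mm → contributes +6 859 000 mm⁴
  top flange (beyond web): d = 83 mm → contributes +6 326 544 mm⁴
  bottom flange (beyond web): d = -83 mm → contributes +6 326 544 mm⁴
Total I = 19 512 088 mm⁴.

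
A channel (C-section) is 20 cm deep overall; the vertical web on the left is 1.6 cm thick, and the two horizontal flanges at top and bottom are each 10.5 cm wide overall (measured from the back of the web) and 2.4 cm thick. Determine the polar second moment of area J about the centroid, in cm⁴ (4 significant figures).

J ≈ 5188 cm⁴

Break the section into simple shapes (no overlaps), measuring from the bottom-left corner of the bounding box.
Web: 1.6 × 20, A = 32 cm², y = 10 cm, Ī = 1066.67 cm⁴.
Top flange (beyond web): 8.9 × 2.4, A = 21.36 cm², y = 18.8 cm, Ī = 10.2528 cm⁴.
Bottom flange (beyond web): 8.9 × 2.4, A = 21.36 cm², y = 1.2 cm, Ī = 10.2528 cm⁴.
By symmetry the centroid is at mid-height, ȳ = 10 cm.
Transfer each piece to the centroidal x-axis using Ī + A·d² with d = y − 10:
  web: d = 0 cm → contributes +1066.67 cm⁴
  top flange (beyond web): d = 8.8 cm → contributes +1664.37 cm⁴
  bottom flange (beyond web): d = -8.8 cm → contributes +1664.37 cm⁴
Total I = 4395.41 cm⁴.
For the y-axis: x̄ = 3.80161 cm.
Repeating about the centroidal y-axis gives I_y = 793.084 cm⁴.
Polar second moment: J = I_x + I_y = 5188.49 cm⁴.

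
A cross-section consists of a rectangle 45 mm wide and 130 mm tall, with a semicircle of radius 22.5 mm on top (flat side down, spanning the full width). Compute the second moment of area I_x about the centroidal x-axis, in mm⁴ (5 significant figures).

Break the section into simple shapes (no overlaps), measuring from the bottom-left corner of the bounding box.
Rectangular body: 45 × 130, A = 5 850 mm², y = 65 mm, Ī = 8 238 750 mm⁴.
Semicircular cap: semicircle r = 22.5, A = 795.2156 mm², y = 139.5493 mm, Ī = 28129.51 mm⁴.
Centroid: ȳ = ΣA·y / ΣA = 73.92112 mm.
Transfer each piece to the centroidal x-axis using Ī + A·d² with d = y − 73.92112:
  rectangular body: d = -8.92112 mm → contributes +8 704 330 mm⁴
  semicircular cap: d = 65.62818 mm → contributes +3 453 169 mm⁴
Total I = 12 157 499 mm⁴.

I_x ≈ 1.2157 × 10⁷ mm⁴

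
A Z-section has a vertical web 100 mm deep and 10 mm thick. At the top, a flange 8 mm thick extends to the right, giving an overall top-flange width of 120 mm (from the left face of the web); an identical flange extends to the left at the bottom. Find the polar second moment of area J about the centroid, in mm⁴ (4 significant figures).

Split into non-overlapping primitives; take the origin at the lower-left of the bounding box.
Web: 10 × 100, A = 1 000 mm², y = 50 mm, Ī = 833 333 mm⁴.
Top flange (beyond web): 110 × 8, A = 880 mm², y = 96 mm, Ī = 4693.33 mm⁴.
Bottom flange (beyond web): 110 × 8, A = 880 mm², y = 4 mm, Ī = 4693.33 mm⁴.
Centroid: ȳ = ΣA·y / ΣA = 50 mm.
Transfer each piece to the centroidal x-axis using Ī + A·d² with d = y − 50:
  web: d = 0 mm → contributes +833 333 mm⁴
  top flange (beyond web): d = 46 mm → contributes +1 866 773 mm⁴
  bottom flange (beyond web): d = -46 mm → contributes +1 866 773 mm⁴
Total I = 4 566 880 mm⁴.
For the y-axis: x̄ = 115 mm.
Repeating about the centroidal y-axis gives I_y = 8 119 000 mm⁴.
Polar second moment: J = I_x + I_y = 12 685 880 mm⁴.

J ≈ 1.269 × 10⁷ mm⁴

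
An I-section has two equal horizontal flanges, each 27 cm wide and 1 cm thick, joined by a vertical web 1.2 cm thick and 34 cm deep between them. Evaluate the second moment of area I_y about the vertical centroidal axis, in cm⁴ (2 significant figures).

I_y ≈ 3300 cm⁴

Split into non-overlapping primitives; take the origin at the lower-left of the bounding box.
Bottom flange: 27 × 1, A = 27 cm², x = 13.5 cm, Ī = 1 640 cm⁴.
Web: 1.2 × 34, A = 40.8 cm², x = 13.5 cm, Ī = 4.896 cm⁴.
Top flange: 27 × 1, A = 27 cm², x = 13.5 cm, Ī = 1 640 cm⁴.
By symmetry the centroid is at mid-width, x̄ = 13.5 cm.
All pieces are centred on the vertical centroidal axis, so I = ΣĪ = 3 285 cm⁴.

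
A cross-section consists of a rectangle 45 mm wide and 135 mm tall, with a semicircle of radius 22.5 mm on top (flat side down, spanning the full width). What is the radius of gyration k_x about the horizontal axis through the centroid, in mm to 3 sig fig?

Treat the section as a set of non-overlapping primitives; coordinates are from the bounding-box lower-left.
Rectangular body: 45 × 135, A = 6 075 mm², y = 67.5 mm, Ī = 9 226 406 mm⁴.
Semicircular cap: semicircle r = 22.5, A = 795.22 mm², y = 144.55 mm, Ī = 28 130 mm⁴.
Centroid: ȳ = ΣA·y / ΣA = 76.418 mm.
Transfer each piece to the horizontal axis through the centroid using Ī + A·d² with d = y − 76.418:
  rectangular body: d = -8.9183 mm → contributes +9 709 590 mm⁴
  semicircular cap: d = 68.131 mm → contributes +3 719 385 mm⁴
Total I = 13 428 975 mm⁴.
Radius of gyration: k = √(I/A) = √(13 428 975 / 6870.2) = 44.212 mm.

k_x ≈ 44.2 mm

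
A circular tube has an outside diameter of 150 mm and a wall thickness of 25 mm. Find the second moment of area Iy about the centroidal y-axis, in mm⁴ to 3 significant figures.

Decompose the section into non-overlapping parts with the origin at the bottom-left of its bounding rectangle.
Outer circle: ⌀150, A = 17 671 mm², x = 75 mm, Ī = 24 850 489 mm⁴.
Bore (subtracted): ⌀100, A = 7 854 mm², x = 75 mm, Ī = 4 908 739 mm⁴.
By symmetry the centroid is at mid-width, x̄ = 75 mm.
All pieces are centred on the centroidal y-axis, so I = ΣĪ (holes subtracted) = 19 941 750 mm⁴.

Iy ≈ 1.99 × 10⁷ mm⁴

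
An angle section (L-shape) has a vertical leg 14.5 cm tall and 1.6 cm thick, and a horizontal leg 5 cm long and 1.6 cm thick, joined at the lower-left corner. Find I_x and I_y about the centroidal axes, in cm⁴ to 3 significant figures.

Treat the section as a set of non-overlapping primitives; coordinates are from the bounding-box lower-left.
Vertical leg: 1.6 × 14.5, A = 23.2 cm², y = 7.25 cm, Ī = 406.48 cm⁴.
Horizontal leg (remainder): 3.4 × 1.6, A = 5.44 cm², y = 0.8 cm, Ī = 1.1605 cm⁴.
Centroid: ȳ = ΣA·y / ΣA = 6.0249 cm.
Transfer each piece to the centroidal x-axis using Ī + A·d² with d = y − 6.0249:
  vertical leg: d = 1.2251 cm → contributes +441.31 cm⁴
  horizontal leg (remainder): d = -5.2249 cm → contributes +149.67 cm⁴
Total I = 590.97 cm⁴.
For the y-axis: x̄ = 1.2749 cm.
Repeating about the centroidal y-axis gives I_y = 37.732 cm⁴.

I_x ≈ 591 cm⁴, I_y ≈ 37.7 cm⁴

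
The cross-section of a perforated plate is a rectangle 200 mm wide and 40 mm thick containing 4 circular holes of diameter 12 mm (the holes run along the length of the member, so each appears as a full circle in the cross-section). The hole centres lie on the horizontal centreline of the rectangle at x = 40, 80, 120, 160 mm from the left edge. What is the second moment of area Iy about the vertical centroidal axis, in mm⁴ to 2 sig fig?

Iy ≈ 2.6 × 10⁷ mm⁴

Treat the section as a set of non-overlapping primitives; coordinates are from the bounding-box lower-left.
Plate: 200 × 40, A = 8 000 mm², x = 100 mm, Ī = 26 666 667 mm⁴.
Hole 1 (subtracted): ⌀12, A = 113.1 mm², x = 40 mm, Ī = 1 018 mm⁴.
Hole 2 (subtracted): ⌀12, A = 113.1 mm², x = 80 mm, Ī = 1 018 mm⁴.
Hole 3 (subtracted): ⌀12, A = 113.1 mm², x = 120 mm, Ī = 1 018 mm⁴.
Hole 4 (subtracted): ⌀12, A = 113.1 mm², x = 160 mm, Ī = 1 018 mm⁴.
By symmetry the centroid is at mid-width, x̄ = 100 mm.
Transfer each piece to the vertical centroidal axis using Ī + A·d² with d = x − 100:
  plate: d = 0 mm → contributes +26 666 667 mm⁴
  hole 1: d = -60 mm → contributes −408 168 mm⁴
  hole 2: d = -20 mm → contributes −46 257 mm⁴
  hole 3: d = 20 mm → contributes −46 257 mm⁴
  hole 4: d = 60 mm → contributes −408 168 mm⁴
Total I = 25 757 816 mm⁴.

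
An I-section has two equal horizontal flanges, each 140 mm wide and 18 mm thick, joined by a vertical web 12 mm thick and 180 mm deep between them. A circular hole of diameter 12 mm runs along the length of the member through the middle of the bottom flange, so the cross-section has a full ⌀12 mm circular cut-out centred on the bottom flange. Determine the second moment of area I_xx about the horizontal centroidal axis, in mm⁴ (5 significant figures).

Treat the section as a set of non-overlapping primitives; coordinates are from the bounding-box lower-left.
Bottom flange: 140 × 18, A = 2 520 mm², y = 9 mm, Ī = 68 040 mm⁴.
Web: 12 × 180, A = 2 160 mm², y = 108 mm, Ī = 5 832 000 mm⁴.
Top flange: 140 × 18, A = 2 520 mm², y = 207 mm, Ī = 68 040 mm⁴.
Hole (subtracted): ⌀12, A = 113.0973 mm², y = 9 mm, Ī = 1017.876 mm⁴.
Centroid: ȳ = ΣA·y / ΣA = 109.5799 mm.
Transfer each piece to the horizontal centroidal axis using Ī + A·d² with d = y − 109.5799:
  bottom flange: d = -100.5799 mm → contributes +25 561 160 mm⁴
  web: d = -1.579905 mm → contributes +5 837 392 mm⁴
  top flange: d = 97.42009 mm → contributes +23 984 541 mm⁴
  hole: d = -100.5799 mm → contributes −1 145 146 mm⁴
Total I = 54 237 946 mm⁴.

I_xx ≈ 5.4238 × 10⁷ mm⁴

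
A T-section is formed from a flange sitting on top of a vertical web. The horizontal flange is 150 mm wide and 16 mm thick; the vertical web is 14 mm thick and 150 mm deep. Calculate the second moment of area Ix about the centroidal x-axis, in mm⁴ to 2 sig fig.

Treat the section as a set of non-overlapping primitives; coordinates are from the bounding-box lower-left.
Flange: 150 × 16, A = 2 400 mm², y = 158 mm, Ī = 51 200 mm⁴.
Web: 14 × 150, A = 2 100 mm², y = 75 mm, Ī = 3 937 500 mm⁴.
Centroid: ȳ = ΣA·y / ΣA = 119.3 mm.
Transfer each piece to the centroidal x-axis using Ī + A·d² with d = y − 119.3:
  flange: d = 38.73 mm → contributes +3 651 851 mm⁴
  web: d = -44.27 mm → contributes +8 052 529 mm⁴
Total I = 11 704 380 mm⁴.

Ix ≈ 1.2 × 10⁷ mm⁴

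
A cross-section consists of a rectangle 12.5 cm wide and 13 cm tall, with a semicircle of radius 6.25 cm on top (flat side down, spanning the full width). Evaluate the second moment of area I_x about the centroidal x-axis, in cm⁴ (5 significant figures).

I_x ≈ 6187.2 cm⁴

Treat the section as a set of non-overlapping primitives; coordinates are from the bounding-box lower-left.
Rectangular body: 12.5 × 13, A = 162.5 cm², y = 6.5 cm, Ī = 2288.542 cm⁴.
Semicircular cap: semicircle r = 6.25, A = 61.35923 cm², y = 15.65258 cm, Ī = 167.4758 cm⁴.
Centroid: ȳ = ΣA·y / ΣA = 9.008699 cm.
Transfer each piece to the centroidal x-axis using Ī + A·d² with d = y − 9.008699:
  rectangular body: d = -2.508699 cm → contributes +3311.247 cm⁴
  semicircular cap: d = 6.643883 cm → contributes +2875.945 cm⁴
Total I = 6187.192 cm⁴.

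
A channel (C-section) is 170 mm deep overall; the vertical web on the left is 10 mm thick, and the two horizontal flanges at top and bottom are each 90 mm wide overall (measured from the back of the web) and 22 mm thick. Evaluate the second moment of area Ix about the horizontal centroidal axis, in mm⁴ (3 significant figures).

Ix ≈ 2.35 × 10⁷ mm⁴

Split into non-overlapping primitives; take the origin at the lower-left of the bounding box.
Web: 10 × 170, A = 1 700 mm², y = 85 mm, Ī = 4 094 167 mm⁴.
Top flange (beyond web): 80 × 22, A = 1 760 mm², y = 159 mm, Ī = 70 987 mm⁴.
Bottom flange (beyond web): 80 × 22, A = 1 760 mm², y = 11 mm, Ī = 70 987 mm⁴.
By symmetry the centroid is at mid-height, ȳ = 85 mm.
Transfer each piece to the horizontal centroidal axis using Ī + A·d² with d = y − 85:
  web: d = 0 mm → contributes +4 094 167 mm⁴
  top flange (beyond web): d = 74 mm → contributes +9 708 747 mm⁴
  bottom flange (beyond web): d = -74 mm → contributes +9 708 747 mm⁴
Total I = 23 511 660 mm⁴.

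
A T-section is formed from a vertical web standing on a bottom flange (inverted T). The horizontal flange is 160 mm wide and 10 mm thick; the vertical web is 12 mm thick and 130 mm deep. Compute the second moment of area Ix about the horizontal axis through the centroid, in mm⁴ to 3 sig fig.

Split into non-overlapping primitives; take the origin at the lower-left of the bounding box.
Flange: 160 × 10, A = 1 600 mm², y = 5 mm, Ī = 13 333 mm⁴.
Web: 12 × 130, A = 1 560 mm², y = 75 mm, Ī = 2 197 000 mm⁴.
Centroid: ȳ = ΣA·y / ΣA = 39.557 mm.
Transfer each piece to the horizontal axis through the centroid using Ī + A·d² with d = y − 39.557:
  flange: d = -34.557 mm → contributes +1 924 027 mm⁴
  web: d = 35.443 mm → contributes +4 156 686 mm⁴
Total I = 6 080 713 mm⁴.

Ix ≈ 6.08 × 10⁶ mm⁴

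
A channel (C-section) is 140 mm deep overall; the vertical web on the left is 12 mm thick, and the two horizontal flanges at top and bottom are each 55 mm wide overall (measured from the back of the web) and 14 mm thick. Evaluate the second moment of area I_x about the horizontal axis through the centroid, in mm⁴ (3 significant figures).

I_x ≈ 7.54 × 10⁶ mm⁴

Treat the section as a set of non-overlapping primitives; coordinates are from the bounding-box lower-left.
Web: 12 × 140, A = 1 680 mm², y = 70 mm, Ī = 2 744 000 mm⁴.
Top flange (beyond web): 43 × 14, A = 602 mm², y = 133 mm, Ī = 9832.7 mm⁴.
Bottom flange (beyond web): 43 × 14, A = 602 mm², y = 7 mm, Ī = 9832.7 mm⁴.
By symmetry the centroid is at mid-height, ȳ = 70 mm.
Transfer each piece to the horizontal axis through the centroid using Ī + A·d² with d = y − 70:
  web: d = 0 mm → contributes +2 744 000 mm⁴
  top flange (beyond web): d = 63 mm → contributes +2 399 171 mm⁴
  bottom flange (beyond web): d = -63 mm → contributes +2 399 171 mm⁴
Total I = 7 542 341 mm⁴.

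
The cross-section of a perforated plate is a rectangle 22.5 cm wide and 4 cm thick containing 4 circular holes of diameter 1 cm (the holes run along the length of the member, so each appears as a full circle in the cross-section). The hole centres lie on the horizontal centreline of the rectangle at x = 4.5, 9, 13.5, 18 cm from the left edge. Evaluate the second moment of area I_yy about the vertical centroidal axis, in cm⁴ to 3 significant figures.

Break the section into simple shapes (no overlaps), measuring from the bottom-left corner of the bounding box.
Plate: 22.5 × 4, A = 90 cm², x = 11.25 cm, Ī = 3796.9 cm⁴.
Hole 1 (subtracted): ⌀1, A = 0.7854 cm², x = 4.5 cm, Ī = 0.049087 cm⁴.
Hole 2 (subtracted): ⌀1, A = 0.7854 cm², x = 9 cm, Ī = 0.049087 cm⁴.
Hole 3 (subtracted): ⌀1, A = 0.7854 cm², x = 13.5 cm, Ī = 0.049087 cm⁴.
Hole 4 (subtracted): ⌀1, A = 0.7854 cm², x = 18 cm, Ī = 0.049087 cm⁴.
By symmetry the centroid is at mid-width, x̄ = 11.25 cm.
Transfer each piece to the vertical centroidal axis using Ī + A·d² with d = x − 11.25:
  plate: d = 0 cm → contributes +3796.9 cm⁴
  hole 1: d = -6.75 cm → contributes −35.834 cm⁴
  hole 2: d = -2.25 cm → contributes −4.0252 cm⁴
  hole 3: d = 2.25 cm → contributes −4.0252 cm⁴
  hole 4: d = 6.75 cm → contributes −35.834 cm⁴
Total I = 3717.2 cm⁴.

I_yy ≈ 3720 cm⁴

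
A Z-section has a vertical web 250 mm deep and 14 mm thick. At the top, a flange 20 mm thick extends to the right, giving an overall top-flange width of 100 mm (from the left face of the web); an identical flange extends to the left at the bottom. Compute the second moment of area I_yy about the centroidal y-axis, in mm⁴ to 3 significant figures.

Decompose the section into non-overlapping parts with the origin at the bottom-left of its bounding rectangle.
Web: 14 × 250, A = 3 500 mm², x = 93 mm, Ī = 57 167 mm⁴.
Top flange (beyond web): 86 × 20, A = 1 720 mm², x = 143 mm, Ī = 1 060 093 mm⁴.
Bottom flange (beyond web): 86 × 20, A = 1 720 mm², x = 43 mm, Ī = 1 060 093 mm⁴.
Centroid: x̄ = ΣA·x / ΣA = 93 mm.
Transfer each piece to the centroidal y-axis using Ī + A·d² with d = x − 93:
  web: d = 0 mm → contributes +57 167 mm⁴
  top flange (beyond web): d = 50 mm → contributes +5 360 093 mm⁴
  bottom flange (beyond web): d = -50 mm → contributes +5 360 093 mm⁴
Total I = 10 777 353 mm⁴.

I_yy ≈ 1.08 × 10⁷ mm⁴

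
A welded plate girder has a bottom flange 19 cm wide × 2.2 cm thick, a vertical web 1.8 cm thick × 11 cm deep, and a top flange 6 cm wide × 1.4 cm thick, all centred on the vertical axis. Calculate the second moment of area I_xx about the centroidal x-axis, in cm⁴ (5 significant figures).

I_xx ≈ 1646.1 cm⁴

Split into non-overlapping primitives; take the origin at the lower-left of the bounding box.
Bottom plate: 19 × 2.2, A = 41.8 cm², y = 1.1 cm, Ī = 16.85933 cm⁴.
Web plate: 1.8 × 11, A = 19.8 cm², y = 7.7 cm, Ī = 199.65 cm⁴.
Top plate: 6 × 1.4, A = 8.4 cm², y = 13.9 cm, Ī = 1.372 cm⁴.
Centroid: ȳ = ΣA·y / ΣA = 4.502857 cm.
Transfer each piece to the centroidal x-axis using Ī + A·d² with d = y − 4.502857:
  bottom plate: d = -3.402857 cm → contributes +500.8798 cm⁴
  web plate: d = 3.197143 cm → contributes +402.0401 cm⁴
  top plate: d = 9.397143 cm → contributes +743.1449 cm⁴
Total I = 1646.065 cm⁴.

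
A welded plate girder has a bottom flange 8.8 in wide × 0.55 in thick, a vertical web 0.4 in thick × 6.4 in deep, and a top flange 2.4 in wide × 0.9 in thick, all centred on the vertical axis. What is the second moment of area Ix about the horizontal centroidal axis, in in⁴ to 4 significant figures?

Ix ≈ 87.88 in⁴

Decompose the section into non-overlapping parts with the origin at the bottom-left of its bounding rectangle.
Bottom plate: 8.8 × 0.55, A = 4.84 in², y = 0.275 in, Ī = 0.122008 in⁴.
Web plate: 0.4 × 6.4, A = 2.56 in², y = 3.75 in, Ī = 8.73813 in⁴.
Top plate: 2.4 × 0.9, A = 2.16 in², y = 7.4 in, Ī = 0.1458 in⁴.
Centroid: ȳ = ΣA·y / ΣA = 2.81538 in.
Transfer each piece to the horizontal centroidal axis using Ī + A·d² with d = y − 2.81538:
  bottom plate: d = -2.54038 in → contributes +31.357 in⁴
  web plate: d = 0.934623 in → contributes +10.9743 in⁴
  top plate: d = 4.58462 in → contributes +45.5463 in⁴
Total I = 87.8777 in⁴.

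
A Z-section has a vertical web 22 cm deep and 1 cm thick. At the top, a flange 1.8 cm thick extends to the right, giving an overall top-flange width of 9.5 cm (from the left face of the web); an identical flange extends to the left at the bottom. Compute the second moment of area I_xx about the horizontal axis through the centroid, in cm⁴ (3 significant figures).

I_xx ≈ 4020 cm⁴

Treat the section as a set of non-overlapping primitives; coordinates are from the bounding-box lower-left.
Web: 1 × 22, A = 22 cm², y = 11 cm, Ī = 887.33 cm⁴.
Top flange (beyond web): 8.5 × 1.8, A = 15.3 cm², y = 21.1 cm, Ī = 4.131 cm⁴.
Bottom flange (beyond web): 8.5 × 1.8, A = 15.3 cm², y = 0.9 cm, Ī = 4.131 cm⁴.
Centroid: ȳ = ΣA·y / ΣA = 11 cm.
Transfer each piece to the horizontal axis through the centroid using Ī + A·d² with d = y − 11:
  web: d = 0 cm → contributes +887.33 cm⁴
  top flange (beyond web): d = 10.1 cm → contributes +1564.9 cm⁴
  bottom flange (beyond web): d = -10.1 cm → contributes +1564.9 cm⁴
Total I = 4017.1 cm⁴.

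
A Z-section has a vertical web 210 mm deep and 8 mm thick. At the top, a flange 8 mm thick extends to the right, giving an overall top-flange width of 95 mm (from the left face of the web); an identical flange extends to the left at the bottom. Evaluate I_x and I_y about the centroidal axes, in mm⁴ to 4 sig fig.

I_x ≈ 2.038 × 10⁷ mm⁴, I_y ≈ 4.028 × 10⁶ mm⁴

Decompose the section into non-overlapping parts with the origin at the bottom-left of its bounding rectangle.
Web: 8 × 210, A = 1 680 mm², y = 105 mm, Ī = 6 174 000 mm⁴.
Top flange (beyond web): 87 × 8, A = 696 mm², y = 206 mm, Ī = 3 712 mm⁴.
Bottom flange (beyond web): 87 × 8, A = 696 mm², y = 4 mm, Ī = 3 712 mm⁴.
Centroid: ȳ = ΣA·y / ΣA = 105 mm.
Transfer each piece to the centroidal x-axis using Ī + A·d² with d = y − 105:
  web: d = 0 mm → contributes +6 174 000 mm⁴
  top flange (beyond web): d = 101 mm → contributes +7 103 608 mm⁴
  bottom flange (beyond web): d = -101 mm → contributes +7 103 608 mm⁴
Total I = 20 381 216 mm⁴.
For the y-axis: x̄ = 91 mm.
Repeating about the centroidal y-axis gives I_y = 4 027 664 mm⁴.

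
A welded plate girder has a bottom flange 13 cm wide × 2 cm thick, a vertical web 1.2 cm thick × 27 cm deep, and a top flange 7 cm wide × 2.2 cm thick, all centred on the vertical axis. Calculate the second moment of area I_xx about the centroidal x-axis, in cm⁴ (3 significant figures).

Decompose the section into non-overlapping parts with the origin at the bottom-left of its bounding rectangle.
Bottom plate: 13 × 2, A = 26 cm², y = 1 cm, Ī = 8.6667 cm⁴.
Web plate: 1.2 × 27, A = 32.4 cm², y = 15.5 cm, Ī = 1968.3 cm⁴.
Top plate: 7 × 2.2, A = 15.4 cm², y = 30.1 cm, Ī = 6.2113 cm⁴.
Centroid: ȳ = ΣA·y / ΣA = 13.438 cm.
Transfer each piece to the centroidal x-axis using Ī + A·d² with d = y − 13.438:
  bottom plate: d = -12.438 cm → contributes +4031.1 cm⁴
  web plate: d = 2.0618 cm → contributes +2 106 cm⁴
  top plate: d = 16.662 cm → contributes +4281.5 cm⁴
Total I = 10 419 cm⁴.

I_xx ≈ 1.04 × 10⁴ cm⁴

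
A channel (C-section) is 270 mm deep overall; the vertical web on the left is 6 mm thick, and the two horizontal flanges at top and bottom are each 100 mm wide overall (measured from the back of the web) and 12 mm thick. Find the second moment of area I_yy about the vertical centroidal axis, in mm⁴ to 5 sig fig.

Treat the section as a set of non-overlapping primitives; coordinates are from the bounding-box lower-left.
Web: 6 × 270, A = 1 620 mm², x = 3 mm, Ī = 4 860 mm⁴.
Top flange (beyond web): 94 × 12, A = 1 128 mm², x = 53 mm, Ī = 830 584 mm⁴.
Bottom flange (beyond web): 94 × 12, A = 1 128 mm², x = 53 mm, Ī = 830 584 mm⁴.
Centroid: x̄ = ΣA·x / ΣA = 32.10217 mm.
Transfer each piece to the vertical centroidal axis using Ī + A·d² with d = x − 32.10217:
  web: d = -29.10217 mm → contributes +1 376 897 mm⁴
  top flange (beyond web): d = 20.89783 mm → contributes +1 323 204 mm⁴
  bottom flange (beyond web): d = 20.89783 mm → contributes +1 323 204 mm⁴
Total I = 4 023 304 mm⁴.

I_yy ≈ 4.0233 × 10⁶ mm⁴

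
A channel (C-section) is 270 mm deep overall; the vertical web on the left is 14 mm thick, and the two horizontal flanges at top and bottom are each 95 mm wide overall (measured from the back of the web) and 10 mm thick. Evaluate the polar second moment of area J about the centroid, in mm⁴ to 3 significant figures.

J ≈ 5.39 × 10⁷ mm⁴

Treat the section as a set of non-overlapping primitives; coordinates are from the bounding-box lower-left.
Web: 14 × 270, A = 3 780 mm², y = 135 mm, Ī = 22 963 500 mm⁴.
Top flange (beyond web): 81 × 10, A = 810 mm², y = 265 mm, Ī = 6 750 mm⁴.
Bottom flange (beyond web): 81 × 10, A = 810 mm², y = 5 mm, Ī = 6 750 mm⁴.
By symmetry the centroid is at mid-height, ȳ = 135 mm.
Transfer each piece to the centroidal x-axis using Ī + A·d² with d = y − 135:
  web: d = 0 mm → contributes +22 963 500 mm⁴
  top flange (beyond web): d = 130 mm → contributes +13 695 750 mm⁴
  bottom flange (beyond web): d = -130 mm → contributes +13 695 750 mm⁴
Total I = 50 355 000 mm⁴.
For the y-axis: x̄ = 21.25 mm.
Repeating about the centroidal y-axis gives I_y = 3 506 063 mm⁴.
Polar second moment: J = I_x + I_y = 53 861 063 mm⁴.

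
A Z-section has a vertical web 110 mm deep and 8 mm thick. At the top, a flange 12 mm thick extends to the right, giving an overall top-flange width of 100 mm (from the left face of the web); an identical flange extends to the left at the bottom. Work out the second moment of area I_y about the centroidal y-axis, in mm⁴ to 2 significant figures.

I_y ≈ 7.1 × 10⁶ mm⁴

Decompose the section into non-overlapping parts with the origin at the bottom-left of its bounding rectangle.
Web: 8 × 110, A = 880 mm², x = 96 mm, Ī = 4 693 mm⁴.
Top flange (beyond web): 92 × 12, A = 1 104 mm², x = 146 mm, Ī = 778 688 mm⁴.
Bottom flange (beyond web): 92 × 12, A = 1 104 mm², x = 46 mm, Ī = 778 688 mm⁴.
Centroid: x̄ = ΣA·x / ΣA = 96 mm.
Transfer each piece to the centroidal y-axis using Ī + A·d² with d = x − 96:
  web: d = 0 mm → contributes +4 693 mm⁴
  top flange (beyond web): d = 50 mm → contributes +3 538 688 mm⁴
  bottom flange (beyond web): d = -50 mm → contributes +3 538 688 mm⁴
Total I = 7 082 069 mm⁴.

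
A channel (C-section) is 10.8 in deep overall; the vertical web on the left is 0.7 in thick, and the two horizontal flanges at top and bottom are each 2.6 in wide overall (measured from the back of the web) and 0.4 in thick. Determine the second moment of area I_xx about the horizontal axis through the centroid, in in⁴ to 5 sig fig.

Split into non-overlapping primitives; take the origin at the lower-left of the bounding box.
Web: 0.7 × 10.8, A = 7.56 in², y = 5.4 in, Ī = 73.4832 in⁴.
Top flange (beyond web): 1.9 × 0.4, A = 0.76 in², y = 10.6 in, Ī = 0.01013333 in⁴.
Bottom flange (beyond web): 1.9 × 0.4, A = 0.76 in², y = 0.2 in, Ī = 0.01013333 in⁴.
By symmetry the centroid is at mid-height, ȳ = 5.4 in.
Transfer each piece to the horizontal axis through the centroid using Ī + A·d² with d = y − 5.4:
  web: d = 0 in → contributes +73.4832 in⁴
  top flange (beyond web): d = 5.2 in → contributes +20.56053 in⁴
  bottom flange (beyond web): d = -5.2 in → contributes +20.56053 in⁴
Total I = 114.6043 in⁴.

I_xx ≈ 114.60 in⁴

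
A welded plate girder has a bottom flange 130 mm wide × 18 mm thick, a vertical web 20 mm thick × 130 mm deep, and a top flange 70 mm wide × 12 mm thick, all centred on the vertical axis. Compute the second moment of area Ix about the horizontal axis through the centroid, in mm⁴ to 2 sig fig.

Ix ≈ 1.9 × 10⁷ mm⁴

Break the section into simple shapes (no overlaps), measuring from the bottom-left corner of the bounding box.
Bottom plate: 130 × 18, A = 2 340 mm², y = 9 mm, Ī = 63 180 mm⁴.
Web plate: 20 × 130, A = 2 600 mm², y = 83 mm, Ī = 3 661 667 mm⁴.
Top plate: 70 × 12, A = 840 mm², y = 154 mm, Ī = 10 080 mm⁴.
Centroid: ȳ = ΣA·y / ΣA = 63.36 mm.
Transfer each piece to the horizontal axis through the centroid using Ī + A·d² with d = y − 63.36:
  bottom plate: d = -54.36 mm → contributes +6 977 867 mm⁴
  web plate: d = 19.64 mm → contributes +4 664 578 mm⁴
  top plate: d = 90.64 mm → contributes +6 911 213 mm⁴
Total I = 18 553 658 mm⁴.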